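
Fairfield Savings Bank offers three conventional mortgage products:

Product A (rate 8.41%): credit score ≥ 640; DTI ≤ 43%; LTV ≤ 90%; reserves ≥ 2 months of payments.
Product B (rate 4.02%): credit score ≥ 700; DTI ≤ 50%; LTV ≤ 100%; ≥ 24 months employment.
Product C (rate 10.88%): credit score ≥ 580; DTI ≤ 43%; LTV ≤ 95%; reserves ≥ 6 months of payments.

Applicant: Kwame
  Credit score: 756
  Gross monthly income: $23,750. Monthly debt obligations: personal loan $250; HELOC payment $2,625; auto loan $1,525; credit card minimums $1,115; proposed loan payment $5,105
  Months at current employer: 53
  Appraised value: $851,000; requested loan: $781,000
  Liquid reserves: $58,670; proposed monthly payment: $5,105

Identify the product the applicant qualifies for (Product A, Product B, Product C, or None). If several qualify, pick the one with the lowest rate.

Product B

Total debts = (250 + 2,625 + 1,525 + 1,115 + 5,105) = 10,620; DTI = 10,620/23,750 = 44.7%.
LTV = 781,000/851,000 = 91.8%.
Reserves = 58,670/5,105 = 11.5 months.
Product A: score 756 ≥ 640; DTI 44.7% > 43%; LTV 91.8% > 90%; reserves 11.5 ≥ 2 mo → does not qualify.
Product B: score 756 ≥ 700; DTI 44.7% ≤ 50%; LTV 91.8% ≤ 100%; employment 53 ≥ 24 mo → qualifies.
Product C: score 756 ≥ 580; DTI 44.7% > 43%; LTV 91.8% ≤ 95%; reserves 11.5 ≥ 6 mo → does not qualify.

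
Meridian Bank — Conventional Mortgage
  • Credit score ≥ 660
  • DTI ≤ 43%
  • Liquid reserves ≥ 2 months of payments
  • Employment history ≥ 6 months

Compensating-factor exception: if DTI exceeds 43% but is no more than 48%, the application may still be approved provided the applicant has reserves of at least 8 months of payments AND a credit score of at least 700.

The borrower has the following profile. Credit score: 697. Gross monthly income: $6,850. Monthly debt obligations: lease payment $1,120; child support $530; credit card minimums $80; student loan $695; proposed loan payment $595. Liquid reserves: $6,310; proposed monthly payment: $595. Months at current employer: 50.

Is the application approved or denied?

Denied

Credit score 697 ≥ 660 (meets base)
Total debts = (1,120 + 530 + 80 + 695 + 595) = 3,020. DTI: 3,020 ÷ 6,850 = 44.1%, over the 43% base limit.
Reserves = 6,310/595 = 10.6 months ≥ 2
Employment 50 ≥ 6 months
DTI 44.1% is within the 43%–48% exception band; checking compensating factors.
Reserves 10.6 ≥ 8 months; credit score 697 < 700.
Override conditions not both satisfied; exception does not apply.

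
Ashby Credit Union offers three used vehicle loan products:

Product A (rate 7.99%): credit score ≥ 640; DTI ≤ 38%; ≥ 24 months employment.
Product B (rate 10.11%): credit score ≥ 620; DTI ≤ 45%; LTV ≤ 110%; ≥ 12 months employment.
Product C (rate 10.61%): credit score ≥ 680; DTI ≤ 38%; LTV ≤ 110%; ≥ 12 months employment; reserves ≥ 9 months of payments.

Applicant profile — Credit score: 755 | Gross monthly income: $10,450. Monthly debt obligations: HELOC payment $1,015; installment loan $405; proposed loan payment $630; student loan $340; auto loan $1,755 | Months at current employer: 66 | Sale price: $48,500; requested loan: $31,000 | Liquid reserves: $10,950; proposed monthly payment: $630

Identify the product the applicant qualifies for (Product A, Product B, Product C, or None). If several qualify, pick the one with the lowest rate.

Product B

Total debts = (1,015 + 405 + 630 + 340 + 1,755) = 4,145; DTI = 4,145/10,450 = 39.7%.
LTV = 31,000/48,500 = 63.9%.
Reserves = 10,950/630 = 17.4 months.
Product A: score 755 ≥ 640; DTI 39.7% > 38%; employment 66 ≥ 24 mo → does not qualify.
Product B: score 755 ≥ 620; DTI 39.7% ≤ 45%; LTV 63.9% ≤ 110%; employment 66 ≥ 12 mo → qualifies.
Product C: score 755 ≥ 680; DTI 39.7% > 38%; LTV 63.9% ≤ 110%; employment 66 ≥ 12 mo; reserves 17.4 ≥ 9 mo → does not qualify.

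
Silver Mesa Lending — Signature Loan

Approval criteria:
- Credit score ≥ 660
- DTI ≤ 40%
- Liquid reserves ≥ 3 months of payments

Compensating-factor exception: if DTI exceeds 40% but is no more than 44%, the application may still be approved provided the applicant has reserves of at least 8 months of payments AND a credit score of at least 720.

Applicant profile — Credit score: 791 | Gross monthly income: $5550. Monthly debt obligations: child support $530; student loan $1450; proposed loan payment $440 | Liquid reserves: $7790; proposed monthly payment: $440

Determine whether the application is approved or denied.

Approved

Credit score 791 ≥ 660 (meets base)
Total debts = (530 + 1,450 + 440) = 2,420. DTI = 2,420/5,550 = 43.6% > 40% — standard DTI limit exceeded.
Liquid reserves cover 7,790/440 = 17.7 months — ≥ 3 required
DTI 43.6% is within the 40%–44% exception band; checking compensating factors.
Override check — reserves: 17.7 mo (ok); score: 791 (ok).
Both override conditions satisfied; DTI exception granted.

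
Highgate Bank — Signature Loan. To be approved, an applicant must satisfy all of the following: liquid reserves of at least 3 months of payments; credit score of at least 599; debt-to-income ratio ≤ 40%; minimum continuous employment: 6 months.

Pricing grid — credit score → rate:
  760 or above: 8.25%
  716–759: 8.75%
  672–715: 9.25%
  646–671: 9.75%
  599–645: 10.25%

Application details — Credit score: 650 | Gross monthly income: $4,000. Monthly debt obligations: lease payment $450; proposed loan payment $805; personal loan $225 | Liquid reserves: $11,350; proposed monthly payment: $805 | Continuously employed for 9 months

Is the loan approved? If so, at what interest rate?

Credit score 650 ≥ 599 (meets minimum)
Reserves = 11,350/805 = 14.1 months ≥ 3
Total monthly debts = (450 + 805 + 225) = 1,480. DTI: 1,480 ÷ 4,000 = 37%, within the 40% cap
Employment 9 ≥ 6 months
All requirements met. Score 650 falls in the 646–671 tier → 9.75%.

Approved at 9.75%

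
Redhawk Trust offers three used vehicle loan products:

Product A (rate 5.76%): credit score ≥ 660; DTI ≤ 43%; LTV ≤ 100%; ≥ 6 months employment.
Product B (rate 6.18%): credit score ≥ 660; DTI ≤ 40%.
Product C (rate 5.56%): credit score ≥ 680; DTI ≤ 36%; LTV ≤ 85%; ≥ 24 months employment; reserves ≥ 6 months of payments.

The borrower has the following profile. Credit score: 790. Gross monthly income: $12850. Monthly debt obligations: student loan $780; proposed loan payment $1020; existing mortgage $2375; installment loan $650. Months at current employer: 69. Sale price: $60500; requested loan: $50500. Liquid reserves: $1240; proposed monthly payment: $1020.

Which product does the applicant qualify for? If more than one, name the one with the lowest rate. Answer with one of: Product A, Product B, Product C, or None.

Product A

Total debts = (780 + 1,020 + 2,375 + 650) = 4,825; DTI = 4,825/12,850 = 37.5%.
LTV = 50,500/60,500 = 83.5%.
Reserves = 1,240/1,020 = 1.2 months.
Product A: score 790 ≥ 660; DTI 37.5% ≤ 43%; LTV 83.5% ≤ 100%; employment 69 ≥ 6 mo → qualifies.
Product B: score 790 ≥ 660; DTI 37.5% ≤ 40% → qualifies.
Product C: score 790 ≥ 680; DTI 37.5% > 36%; LTV 83.5% ≤ 85%; employment 69 ≥ 24 mo; reserves 1.2 < 6 mo → does not qualify.
Qualifying: Product A, Product B. Lowest rate is 5.76% → Product A.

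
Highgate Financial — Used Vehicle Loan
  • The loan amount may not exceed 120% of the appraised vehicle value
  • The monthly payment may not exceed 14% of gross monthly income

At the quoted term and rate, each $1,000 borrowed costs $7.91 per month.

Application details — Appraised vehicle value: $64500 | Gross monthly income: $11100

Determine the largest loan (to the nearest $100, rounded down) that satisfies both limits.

Payment cap: 14% × $11,100 = $1,554/month.
At $7.91 per $1,000, that supports 1,554/7.91 × 1,000 ≈ $196,460 → $196,400.
LTV cap: 120% × $64,500 = $77,400 → $77,400.
Binding constraint: loan-to-value.

$77,400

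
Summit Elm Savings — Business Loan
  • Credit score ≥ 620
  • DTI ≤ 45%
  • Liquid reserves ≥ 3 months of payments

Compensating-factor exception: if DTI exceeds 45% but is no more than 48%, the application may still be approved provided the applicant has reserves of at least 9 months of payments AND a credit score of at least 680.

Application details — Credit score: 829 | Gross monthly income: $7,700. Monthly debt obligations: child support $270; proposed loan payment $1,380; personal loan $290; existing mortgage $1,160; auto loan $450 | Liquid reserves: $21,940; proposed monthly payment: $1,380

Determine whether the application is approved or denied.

Credit score 829 ≥ 620 (meets base)
Total debts = (270 + 1,380 + 290 + 1,160 + 450) = 3,550. DTI = 3,550/7,700 = 46.1% > 45% — standard DTI limit exceeded.
Reserves = 21,940/1,380 = 15.9 months ≥ 3
DTI 46.1% is within the 45%–48% exception band; checking compensating factors.
Reserves 15.9 ≥ 9 months; credit score 829 ≥ 680.
Both compensating conditions met → exception applies.

Approved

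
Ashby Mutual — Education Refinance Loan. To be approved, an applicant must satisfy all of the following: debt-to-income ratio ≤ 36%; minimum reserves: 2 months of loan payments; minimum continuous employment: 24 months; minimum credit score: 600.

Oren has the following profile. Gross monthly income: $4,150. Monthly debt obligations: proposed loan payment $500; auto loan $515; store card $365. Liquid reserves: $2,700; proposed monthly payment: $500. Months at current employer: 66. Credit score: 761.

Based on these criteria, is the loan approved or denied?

Total monthly debts = (500 + 515 + 365) = 1,380. DTI: 1,380 ÷ 4,150 = 33.3%, within the 36% cap
Reserves: 2,700 ÷ 500 = 5.4 months (meets 2-month minimum)
Employment 66 ≥ 24 months
Credit score 761 ≥ 600 (meets)
All criteria satisfied.

Approved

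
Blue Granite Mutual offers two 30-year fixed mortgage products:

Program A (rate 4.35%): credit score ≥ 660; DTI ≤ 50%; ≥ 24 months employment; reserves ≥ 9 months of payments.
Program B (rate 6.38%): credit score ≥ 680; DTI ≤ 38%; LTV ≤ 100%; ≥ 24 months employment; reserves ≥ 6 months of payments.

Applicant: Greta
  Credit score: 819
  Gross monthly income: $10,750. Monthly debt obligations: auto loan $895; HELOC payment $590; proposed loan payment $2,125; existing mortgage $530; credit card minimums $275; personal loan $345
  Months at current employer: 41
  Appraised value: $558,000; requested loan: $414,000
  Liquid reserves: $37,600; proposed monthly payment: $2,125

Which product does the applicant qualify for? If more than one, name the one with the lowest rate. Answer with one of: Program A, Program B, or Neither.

Total debts = (895 + 590 + 2,125 + 530 + 275 + 345) = 4,760; DTI = 4,760/10,750 = 44.3%.
LTV = 414,000/558,000 = 74.2%.
Reserves = 37,600/2,125 = 17.7 months.
Program A: score 819 ≥ 660; DTI 44.3% ≤ 50%; employment 41 ≥ 24 mo; reserves 17.7 ≥ 9 mo → qualifies.
Program B: score 819 ≥ 680; DTI 44.3% > 38%; LTV 74.2% ≤ 100%; employment 41 ≥ 24 mo; reserves 17.7 ≥ 6 mo → does not qualify.

Program A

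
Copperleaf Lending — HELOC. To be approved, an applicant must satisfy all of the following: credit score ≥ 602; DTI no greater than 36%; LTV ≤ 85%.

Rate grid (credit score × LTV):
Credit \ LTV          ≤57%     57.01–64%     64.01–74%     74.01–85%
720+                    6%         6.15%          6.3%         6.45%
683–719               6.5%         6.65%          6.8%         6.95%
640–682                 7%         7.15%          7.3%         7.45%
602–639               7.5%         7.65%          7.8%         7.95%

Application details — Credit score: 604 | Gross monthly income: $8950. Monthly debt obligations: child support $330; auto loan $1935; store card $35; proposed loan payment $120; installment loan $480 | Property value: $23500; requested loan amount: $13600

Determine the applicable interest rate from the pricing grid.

Credit score 604 ≥ 602; Total monthly debts = (330 + 1,935 + 35 + 120 + 480) = 2,900. DTI: 2,900 ÷ 8,950 = 32.4%, within the 36% cap
LTV = 13,600/23,500 = 57.9% ≤ 85%
Row: 604 falls in 602–639. Column: 57.9% falls in 57.01–64%. Rate = 7.65%.

7.65%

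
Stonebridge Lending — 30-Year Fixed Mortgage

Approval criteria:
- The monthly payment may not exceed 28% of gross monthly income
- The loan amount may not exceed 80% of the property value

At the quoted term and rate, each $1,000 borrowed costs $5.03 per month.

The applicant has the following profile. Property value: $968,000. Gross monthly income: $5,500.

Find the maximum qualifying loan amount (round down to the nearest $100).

$306,100

Payment cap: 28% × $5,500 = $1,540/month.
At $5.03 per $1,000, that supports 1,540/5.03 × 1,000 ≈ $306,163 → $306,100.
LTV cap: 80% × $968,000 = $774,400 → $774,400.
Binding constraint: payment-to-income.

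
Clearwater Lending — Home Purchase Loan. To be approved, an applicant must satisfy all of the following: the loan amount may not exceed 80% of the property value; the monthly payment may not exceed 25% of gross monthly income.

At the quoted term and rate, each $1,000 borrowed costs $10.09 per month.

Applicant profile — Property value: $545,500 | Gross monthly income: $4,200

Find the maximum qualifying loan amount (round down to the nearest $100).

Payment cap: 25% × $4,200 = $1,050/month.
At $10.09 per $1,000, that supports 1,050/10.09 × 1,000 ≈ $104,063 → $104,000.
LTV cap: 80% × $545,500 = $436,400 → $436,400.
Binding constraint: payment-to-income.

$104,000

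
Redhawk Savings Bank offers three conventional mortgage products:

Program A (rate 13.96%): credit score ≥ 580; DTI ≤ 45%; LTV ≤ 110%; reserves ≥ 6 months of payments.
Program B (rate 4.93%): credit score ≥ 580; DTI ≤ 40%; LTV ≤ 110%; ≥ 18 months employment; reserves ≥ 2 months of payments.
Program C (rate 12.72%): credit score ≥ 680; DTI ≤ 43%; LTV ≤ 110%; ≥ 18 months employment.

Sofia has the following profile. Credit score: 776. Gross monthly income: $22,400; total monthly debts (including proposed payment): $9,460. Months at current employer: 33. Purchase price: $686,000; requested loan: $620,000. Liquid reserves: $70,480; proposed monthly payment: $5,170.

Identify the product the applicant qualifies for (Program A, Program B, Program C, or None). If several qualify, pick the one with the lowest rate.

DTI = 9,460/22,400 = 42.2%.
LTV = 620,000/686,000 = 90.4%.
Reserves = 70,480/5,170 = 13.6 months.
Program A: score 776 ≥ 580; DTI 42.2% ≤ 45%; LTV 90.4% ≤ 110%; reserves 13.6 ≥ 6 mo → qualifies.
Program B: score 776 ≥ 580; DTI 42.2% > 40%; LTV 90.4% ≤ 110%; employment 33 ≥ 18 mo; reserves 13.6 ≥ 2 mo → does not qualify.
Program C: score 776 ≥ 680; DTI 42.2% ≤ 43%; LTV 90.4% ≤ 110%; employment 33 ≥ 18 mo → qualifies.
Qualifying: Program A, Program C. Lowest rate is 12.72% → Program C.

Program C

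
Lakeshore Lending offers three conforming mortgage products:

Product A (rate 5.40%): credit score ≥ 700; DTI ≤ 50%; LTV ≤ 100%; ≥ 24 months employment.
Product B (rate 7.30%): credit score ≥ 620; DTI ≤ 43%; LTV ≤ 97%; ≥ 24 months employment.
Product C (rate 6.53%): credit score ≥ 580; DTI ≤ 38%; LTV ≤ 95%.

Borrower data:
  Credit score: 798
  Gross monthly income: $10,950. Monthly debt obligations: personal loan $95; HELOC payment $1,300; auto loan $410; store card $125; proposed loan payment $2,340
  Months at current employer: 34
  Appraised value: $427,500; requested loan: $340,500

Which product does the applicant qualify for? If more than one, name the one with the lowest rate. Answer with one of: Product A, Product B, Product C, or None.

Total debts = (95 + 1,300 + 410 + 125 + 2,340) = 4,270; DTI = 4,270/10,950 = 39%.
LTV = 340,500/427,500 = 79.6%.
Product A: score 798 ≥ 700; DTI 39% ≤ 50%; LTV 79.6% ≤ 100%; employment 34 ≥ 24 mo → qualifies.
Product B: score 798 ≥ 620; DTI 39% ≤ 43%; LTV 79.6% ≤ 97%; employment 34 ≥ 24 mo → qualifies.
Product C: score 798 ≥ 580; DTI 39% > 38%; LTV 79.6% ≤ 95% → does not qualify.
Qualifying: Product A, Product B. Lowest rate is 5.40% → Product A.

Product A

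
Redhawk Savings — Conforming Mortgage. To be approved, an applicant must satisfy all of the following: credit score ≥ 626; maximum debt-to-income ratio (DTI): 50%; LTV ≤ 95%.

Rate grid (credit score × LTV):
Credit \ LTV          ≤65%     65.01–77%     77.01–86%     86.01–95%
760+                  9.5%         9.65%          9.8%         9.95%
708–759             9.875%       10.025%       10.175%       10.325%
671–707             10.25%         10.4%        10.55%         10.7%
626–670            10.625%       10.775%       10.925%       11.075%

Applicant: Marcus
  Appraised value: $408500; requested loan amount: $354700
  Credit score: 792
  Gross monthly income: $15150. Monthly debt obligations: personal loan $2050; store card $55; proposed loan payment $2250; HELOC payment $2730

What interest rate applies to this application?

9.95%

Credit score 792 ≥ 626; Total monthly debts = (2,050 + 55 + 2,250 + 2,730) = 7,085. DTI = 7,085/15,150 = 46.8% ≤ 50%
Loan-to-value = 354,700/408,500 = 86.8% — pass (95% max)
Credit 792 → row 760+; LTV 86.8% → column 86.01–95%. Grid cell → 9.95%.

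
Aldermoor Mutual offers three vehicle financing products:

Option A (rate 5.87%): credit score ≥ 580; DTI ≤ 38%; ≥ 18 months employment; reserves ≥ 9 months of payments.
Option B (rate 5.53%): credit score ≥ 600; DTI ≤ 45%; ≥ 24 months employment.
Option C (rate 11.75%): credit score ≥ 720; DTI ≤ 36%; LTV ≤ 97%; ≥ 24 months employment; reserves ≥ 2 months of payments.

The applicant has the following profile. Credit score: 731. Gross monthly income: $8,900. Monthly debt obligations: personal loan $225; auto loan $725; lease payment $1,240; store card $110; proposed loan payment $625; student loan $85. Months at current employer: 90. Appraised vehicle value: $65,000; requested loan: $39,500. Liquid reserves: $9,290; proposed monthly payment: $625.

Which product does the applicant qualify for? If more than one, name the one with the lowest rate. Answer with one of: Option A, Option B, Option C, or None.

Total debts = (225 + 725 + 1,240 + 110 + 625 + 85) = 3,010; DTI = 3,010/8,900 = 33.8%.
LTV = 39,500/65,000 = 60.8%.
Reserves = 9,290/625 = 14.9 months.
Option A: score 731 ≥ 580; DTI 33.8% ≤ 38%; employment 90 ≥ 18 mo; reserves 14.9 ≥ 9 mo → qualifies.
Option B: score 731 ≥ 600; DTI 33.8% ≤ 45%; employment 90 ≥ 24 mo → qualifies.
Option C: score 731 ≥ 720; DTI 33.8% ≤ 36%; LTV 60.8% ≤ 97%; employment 90 ≥ 24 mo; reserves 14.9 ≥ 2 mo → qualifies.
Qualifying: Option A, Option B, Option C. Lowest rate is 5.53% → Option B.

Option B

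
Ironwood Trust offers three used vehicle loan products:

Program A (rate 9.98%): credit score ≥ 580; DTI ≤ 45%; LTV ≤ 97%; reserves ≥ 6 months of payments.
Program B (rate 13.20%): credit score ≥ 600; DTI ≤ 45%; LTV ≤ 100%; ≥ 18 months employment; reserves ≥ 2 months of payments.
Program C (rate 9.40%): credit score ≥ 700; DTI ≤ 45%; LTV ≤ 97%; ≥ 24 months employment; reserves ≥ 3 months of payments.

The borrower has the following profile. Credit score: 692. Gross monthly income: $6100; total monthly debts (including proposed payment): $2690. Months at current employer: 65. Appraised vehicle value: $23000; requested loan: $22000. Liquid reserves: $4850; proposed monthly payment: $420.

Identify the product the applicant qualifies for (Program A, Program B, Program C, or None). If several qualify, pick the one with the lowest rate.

DTI = 2,690/6,100 = 44.1%.
LTV = 22,000/23,000 = 95.7%.
Reserves = 4,850/420 = 11.5 months.
Program A: score 692 ≥ 580; DTI 44.1% ≤ 45%; LTV 95.7% ≤ 97%; reserves 11.5 ≥ 6 mo → qualifies.
Program B: score 692 ≥ 600; DTI 44.1% ≤ 45%; LTV 95.7% ≤ 100%; employment 65 ≥ 18 mo; reserves 11.5 ≥ 2 mo → qualifies.
Program C: score 692 < 700; DTI 44.1% ≤ 45%; LTV 95.7% ≤ 97%; employment 65 ≥ 24 mo; reserves 11.5 ≥ 3 mo → does not qualify.
Qualifying: Program A, Program B. Lowest rate is 9.98% → Program A.

Program A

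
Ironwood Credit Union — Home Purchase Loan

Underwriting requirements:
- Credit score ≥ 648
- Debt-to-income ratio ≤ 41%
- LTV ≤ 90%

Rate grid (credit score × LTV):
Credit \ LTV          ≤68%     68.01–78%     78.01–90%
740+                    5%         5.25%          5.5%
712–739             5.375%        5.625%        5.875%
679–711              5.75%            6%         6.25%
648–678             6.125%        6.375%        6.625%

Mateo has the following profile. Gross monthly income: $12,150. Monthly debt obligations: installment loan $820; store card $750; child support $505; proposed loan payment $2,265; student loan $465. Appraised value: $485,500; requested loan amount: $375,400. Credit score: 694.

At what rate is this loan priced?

Credit score 694 ≥ 648; Total monthly debts = (820 + 750 + 505 + 2,265 + 465) = 4,805. DTI: 4,805 ÷ 12,150 = 39.5%, within the 41% cap
LTV: 375,400 ÷ 485,500 = 77.3%, within 90% cap
Row: 694 falls in 679–711. Column: 77.3% falls in 68.01–78%. Rate = 6%.

6%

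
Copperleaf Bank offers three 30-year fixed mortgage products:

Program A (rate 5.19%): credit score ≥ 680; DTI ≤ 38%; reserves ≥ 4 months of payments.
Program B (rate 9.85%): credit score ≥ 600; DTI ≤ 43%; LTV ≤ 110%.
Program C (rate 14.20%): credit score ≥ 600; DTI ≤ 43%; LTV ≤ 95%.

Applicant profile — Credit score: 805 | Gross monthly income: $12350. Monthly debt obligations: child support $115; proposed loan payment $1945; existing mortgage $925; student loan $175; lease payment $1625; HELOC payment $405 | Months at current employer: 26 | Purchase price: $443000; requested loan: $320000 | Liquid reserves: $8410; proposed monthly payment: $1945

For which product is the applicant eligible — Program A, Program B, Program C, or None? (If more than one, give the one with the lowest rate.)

Total debts = (115 + 1,945 + 925 + 175 + 1,625 + 405) = 5,190; DTI = 5,190/12,350 = 42%.
LTV = 320,000/443,000 = 72.2%.
Reserves = 8,410/1,945 = 4.3 months.
Program A: score 805 ≥ 680; DTI 42% > 38%; reserves 4.3 ≥ 4 mo → does not qualify.
Program B: score 805 ≥ 600; DTI 42% ≤ 43%; LTV 72.2% ≤ 110% → qualifies.
Program C: score 805 ≥ 600; DTI 42% ≤ 43%; LTV 72.2% ≤ 95% → qualifies.
Qualifying: Program B, Program C. Lowest rate is 9.85% → Program B.

Program B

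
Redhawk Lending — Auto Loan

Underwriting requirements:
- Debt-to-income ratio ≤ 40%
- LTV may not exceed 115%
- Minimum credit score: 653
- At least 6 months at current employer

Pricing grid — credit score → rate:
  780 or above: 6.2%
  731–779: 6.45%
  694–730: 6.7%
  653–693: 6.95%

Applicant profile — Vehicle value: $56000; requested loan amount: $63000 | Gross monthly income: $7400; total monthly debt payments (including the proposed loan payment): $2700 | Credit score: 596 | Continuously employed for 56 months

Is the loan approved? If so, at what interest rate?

Credit score 596 < 653 (below minimum)
Employment 56 ≥ 6 months
LTV: 63,000 ÷ 56,000 = 112.5%, within 115% cap
DTI: 2,700 ÷ 7,400 = 36.5%, within the 40% cap
Not all requirements met → denied.

Denied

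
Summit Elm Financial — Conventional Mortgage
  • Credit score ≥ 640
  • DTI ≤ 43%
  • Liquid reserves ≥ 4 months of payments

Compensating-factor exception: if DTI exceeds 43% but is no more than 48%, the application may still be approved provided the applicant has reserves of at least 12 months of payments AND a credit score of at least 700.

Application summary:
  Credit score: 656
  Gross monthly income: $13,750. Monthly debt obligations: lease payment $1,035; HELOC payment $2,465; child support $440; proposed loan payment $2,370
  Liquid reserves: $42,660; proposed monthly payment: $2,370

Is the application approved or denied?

Denied

Credit score 656 ≥ 640 (meets base)
Total debts = (1,035 + 2,465 + 440 + 2,370) = 6,310. DTI: 6,310 ÷ 13,750 = 45.9%, over the 43% base limit.
Reserves = 42,660/2,370 = 18.0 months ≥ 4
45.9% falls in the override range (43%–48%), so the compensating-factor test applies.
Reserves 18.0 ≥ 12 months; credit score 656 < 700.
Override conditions not both satisfied; exception does not apply.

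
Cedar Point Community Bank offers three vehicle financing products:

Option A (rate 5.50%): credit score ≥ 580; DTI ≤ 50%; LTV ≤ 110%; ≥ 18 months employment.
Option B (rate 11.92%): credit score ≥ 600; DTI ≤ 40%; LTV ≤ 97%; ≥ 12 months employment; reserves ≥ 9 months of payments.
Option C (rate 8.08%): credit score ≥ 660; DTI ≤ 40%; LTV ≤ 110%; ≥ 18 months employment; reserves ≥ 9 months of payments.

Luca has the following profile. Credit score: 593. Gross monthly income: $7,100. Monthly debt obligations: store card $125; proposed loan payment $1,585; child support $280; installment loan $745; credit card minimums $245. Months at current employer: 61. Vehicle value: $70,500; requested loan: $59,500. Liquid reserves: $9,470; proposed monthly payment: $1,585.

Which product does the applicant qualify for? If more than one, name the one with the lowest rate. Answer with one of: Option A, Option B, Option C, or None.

Total debts = (125 + 1,585 + 280 + 745 + 245) = 2,980; DTI = 2,980/7,100 = 42%.
LTV = 59,500/70,500 = 84.4%.
Reserves = 9,470/1,585 = 6.0 months.
Option A: score 593 ≥ 580; DTI 42% ≤ 50%; LTV 84.4% ≤ 110%; employment 61 ≥ 18 mo → qualifies.
Option B: score 593 < 600; DTI 42% > 40%; LTV 84.4% ≤ 97%; employment 61 ≥ 12 mo; reserves 6.0 < 9 mo → does not qualify.
Option C: score 593 < 660; DTI 42% > 40%; LTV 84.4% ≤ 110%; employment 61 ≥ 18 mo; reserves 6.0 < 9 mo → does not qualify.

Option A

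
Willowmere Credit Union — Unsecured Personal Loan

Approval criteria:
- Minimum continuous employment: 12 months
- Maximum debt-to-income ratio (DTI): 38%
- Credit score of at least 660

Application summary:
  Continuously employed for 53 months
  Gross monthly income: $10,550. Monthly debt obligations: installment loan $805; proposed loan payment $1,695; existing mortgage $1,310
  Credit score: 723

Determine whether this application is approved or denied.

Approved

Employment 53 ≥ 12 months
Total monthly debts = (805 + 1,695 + 1,310) = 3,810. Debt-to-income = 3,810/10,550 = 36.1% — meets 38% limit
Credit score 723 ≥ 660 (meets)
All criteria satisfied.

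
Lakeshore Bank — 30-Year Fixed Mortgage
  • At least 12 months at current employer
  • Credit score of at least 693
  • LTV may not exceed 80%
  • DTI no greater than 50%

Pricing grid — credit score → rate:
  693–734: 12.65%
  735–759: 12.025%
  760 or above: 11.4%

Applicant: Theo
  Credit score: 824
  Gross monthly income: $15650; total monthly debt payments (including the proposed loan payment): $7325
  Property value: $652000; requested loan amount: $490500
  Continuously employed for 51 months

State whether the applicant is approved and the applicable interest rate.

Credit score 824 ≥ 693 (meets minimum)
DTI = 7,325/15,650 = 46.8% ≤ 50%
Employment 51 ≥ 12 months
Loan-to-value = 490,500/652,000 = 75.2% — pass (80% max)
All requirements met. Score 824 falls in the 760 or above tier → 11.4%.

Approved at 11.4%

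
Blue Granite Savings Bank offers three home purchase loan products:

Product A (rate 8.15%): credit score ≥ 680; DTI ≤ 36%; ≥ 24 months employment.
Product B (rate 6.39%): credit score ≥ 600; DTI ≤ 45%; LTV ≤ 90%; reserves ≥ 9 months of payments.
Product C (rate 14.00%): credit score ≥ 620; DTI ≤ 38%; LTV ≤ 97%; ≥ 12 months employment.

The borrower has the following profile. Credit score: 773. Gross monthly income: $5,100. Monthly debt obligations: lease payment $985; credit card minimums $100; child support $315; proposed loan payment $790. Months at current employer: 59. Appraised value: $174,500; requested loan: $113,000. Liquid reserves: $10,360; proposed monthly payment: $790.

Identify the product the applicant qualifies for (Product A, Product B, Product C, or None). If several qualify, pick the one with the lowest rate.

Total debts = (985 + 100 + 315 + 790) = 2,190; DTI = 2,190/5,100 = 42.9%.
LTV = 113,000/174,500 = 64.8%.
Reserves = 10,360/790 = 13.1 months.
Product A: score 773 ≥ 680; DTI 42.9% > 36%; employment 59 ≥ 24 mo → does not qualify.
Product B: score 773 ≥ 600; DTI 42.9% ≤ 45%; LTV 64.8% ≤ 90%; reserves 13.1 ≥ 9 mo → qualifies.
Product C: score 773 ≥ 620; DTI 42.9% > 38%; LTV 64.8% ≤ 97%; employment 59 ≥ 12 mo → does not qualify.

Product B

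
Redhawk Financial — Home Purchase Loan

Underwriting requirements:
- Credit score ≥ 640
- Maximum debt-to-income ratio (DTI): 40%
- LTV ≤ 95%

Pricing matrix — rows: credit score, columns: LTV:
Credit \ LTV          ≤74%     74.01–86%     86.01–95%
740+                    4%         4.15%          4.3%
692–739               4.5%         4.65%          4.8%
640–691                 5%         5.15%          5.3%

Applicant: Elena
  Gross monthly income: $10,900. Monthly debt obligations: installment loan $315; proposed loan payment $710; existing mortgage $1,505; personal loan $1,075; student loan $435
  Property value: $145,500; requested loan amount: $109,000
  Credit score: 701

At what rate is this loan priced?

Credit score 701 ≥ 640; Total monthly debts = (315 + 710 + 1,505 + 1,075 + 435) = 4,040. Debt-to-income = 4,040/10,900 = 37.1% — meets 40% limit
LTV = 109,000/145,500 = 74.9% ≤ 95%
Row: 701 falls in 692–739. Column: 74.9% falls in 74.01–86%. Rate = 4.65%.

4.65%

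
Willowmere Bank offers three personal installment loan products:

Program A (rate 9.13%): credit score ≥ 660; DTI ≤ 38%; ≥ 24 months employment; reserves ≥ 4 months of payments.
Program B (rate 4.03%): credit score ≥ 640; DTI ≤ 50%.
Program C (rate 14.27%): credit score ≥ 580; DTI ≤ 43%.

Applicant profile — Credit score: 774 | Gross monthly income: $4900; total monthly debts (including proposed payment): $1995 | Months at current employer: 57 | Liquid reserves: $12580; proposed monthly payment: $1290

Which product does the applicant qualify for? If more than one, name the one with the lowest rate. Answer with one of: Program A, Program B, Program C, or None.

Program B

DTI = 1,995/4,900 = 40.7%.
Reserves = 12,580/1,290 = 9.8 months.
Program A: score 774 ≥ 660; DTI 40.7% > 38%; employment 57 ≥ 24 mo; reserves 9.8 ≥ 4 mo → does not qualify.
Program B: score 774 ≥ 640; DTI 40.7% ≤ 50% → qualifies.
Program C: score 774 ≥ 580; DTI 40.7% ≤ 43% → qualifies.
Qualifying: Program B, Program C. Lowest rate is 4.03% → Program B.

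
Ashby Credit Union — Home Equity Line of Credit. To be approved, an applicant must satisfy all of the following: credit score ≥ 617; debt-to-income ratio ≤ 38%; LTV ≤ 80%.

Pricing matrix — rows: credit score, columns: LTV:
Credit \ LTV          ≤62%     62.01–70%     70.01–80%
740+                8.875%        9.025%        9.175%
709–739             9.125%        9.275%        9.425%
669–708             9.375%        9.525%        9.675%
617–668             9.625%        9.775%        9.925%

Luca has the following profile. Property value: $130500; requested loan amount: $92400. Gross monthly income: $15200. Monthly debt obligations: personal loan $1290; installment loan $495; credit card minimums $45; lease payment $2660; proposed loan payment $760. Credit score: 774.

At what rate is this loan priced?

Credit score 774 ≥ 617; Total monthly debts = (1,290 + 495 + 45 + 2,660 + 760) = 5,250. Debt-to-income = 5,250/15,200 = 34.5% — meets 38% limit
LTV: 92,400 ÷ 130,500 = 70.8%, within 80% cap
Score 774 is in the 740+ band; LTV 70.8% is in the 70.01–80% band → 9.175%.

9.175%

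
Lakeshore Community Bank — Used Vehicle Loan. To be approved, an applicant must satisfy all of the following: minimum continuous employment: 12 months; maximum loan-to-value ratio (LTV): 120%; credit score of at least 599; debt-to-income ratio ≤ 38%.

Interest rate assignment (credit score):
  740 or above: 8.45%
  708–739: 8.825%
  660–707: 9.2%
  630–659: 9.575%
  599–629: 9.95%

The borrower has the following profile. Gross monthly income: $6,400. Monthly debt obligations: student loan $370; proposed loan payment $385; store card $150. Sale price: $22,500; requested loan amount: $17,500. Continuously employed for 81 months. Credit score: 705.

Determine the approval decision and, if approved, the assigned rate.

Credit score 705 ≥ 599 (meets minimum)
Employment 81 ≥ 12 months
Loan-to-value = 17,500/22,500 = 77.8% — pass (120% max)
Total monthly debts = (370 + 385 + 150) = 905. Debt-to-income = 905/6,400 = 14.1% — meets 38% limit
All requirements met. Score 705 falls in the 660–707 tier → 9.2%.

Approved at 9.2%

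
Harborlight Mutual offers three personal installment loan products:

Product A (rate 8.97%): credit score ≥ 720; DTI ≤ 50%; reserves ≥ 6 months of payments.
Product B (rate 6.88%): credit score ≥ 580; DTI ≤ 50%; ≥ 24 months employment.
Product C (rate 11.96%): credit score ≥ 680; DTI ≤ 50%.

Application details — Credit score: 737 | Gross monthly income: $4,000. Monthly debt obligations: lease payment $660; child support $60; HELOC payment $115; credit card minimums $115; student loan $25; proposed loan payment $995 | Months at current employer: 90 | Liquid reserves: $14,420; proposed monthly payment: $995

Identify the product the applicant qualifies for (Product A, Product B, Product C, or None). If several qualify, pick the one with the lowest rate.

Total debts = (660 + 60 + 115 + 115 + 25 + 995) = 1,970; DTI = 1,970/4,000 = 49.2%.
Reserves = 14,420/995 = 14.5 months.
Product A: score 737 ≥ 720; DTI 49.2% ≤ 50%; reserves 14.5 ≥ 6 mo → qualifies.
Product B: score 737 ≥ 580; DTI 49.2% ≤ 50%; employment 90 ≥ 24 mo → qualifies.
Product C: score 737 ≥ 680; DTI 49.2% ≤ 50% → qualifies.
Qualifying: Product A, Product B, Product C. Lowest rate is 6.88% → Product B.

Product B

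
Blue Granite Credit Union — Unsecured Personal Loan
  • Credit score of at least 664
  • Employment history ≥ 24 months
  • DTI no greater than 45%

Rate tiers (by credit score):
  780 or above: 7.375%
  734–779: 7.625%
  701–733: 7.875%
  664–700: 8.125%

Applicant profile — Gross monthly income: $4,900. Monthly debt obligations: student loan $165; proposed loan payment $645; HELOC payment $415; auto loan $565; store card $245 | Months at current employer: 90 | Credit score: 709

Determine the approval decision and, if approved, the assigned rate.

Approved at 7.875%

Credit score 709 ≥ 664 (meets minimum)
Employment 90 ≥ 24 months
Total monthly debts = (165 + 645 + 415 + 565 + 245) = 2,035. DTI: 2,035 ÷ 4,900 = 41.5%, within the 45% cap
All requirements met. Score 709 falls in the 701–733 tier → 7.875%.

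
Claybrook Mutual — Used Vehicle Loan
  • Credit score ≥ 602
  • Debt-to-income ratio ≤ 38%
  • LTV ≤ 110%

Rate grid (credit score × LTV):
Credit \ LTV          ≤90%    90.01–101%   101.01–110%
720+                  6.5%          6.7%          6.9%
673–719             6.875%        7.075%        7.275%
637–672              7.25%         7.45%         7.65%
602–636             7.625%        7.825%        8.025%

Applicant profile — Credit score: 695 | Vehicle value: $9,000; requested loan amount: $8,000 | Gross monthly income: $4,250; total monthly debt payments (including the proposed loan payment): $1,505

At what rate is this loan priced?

6.875%

Credit score 695 ≥ 602; DTI: 1,505 ÷ 4,250 = 35.4%, within the 38% cap
LTV = 8,000/9,000 = 88.9% ≤ 110%
Score 695 is in the 673–719 band; LTV 88.9% is in the ≤90% band → 6.875%.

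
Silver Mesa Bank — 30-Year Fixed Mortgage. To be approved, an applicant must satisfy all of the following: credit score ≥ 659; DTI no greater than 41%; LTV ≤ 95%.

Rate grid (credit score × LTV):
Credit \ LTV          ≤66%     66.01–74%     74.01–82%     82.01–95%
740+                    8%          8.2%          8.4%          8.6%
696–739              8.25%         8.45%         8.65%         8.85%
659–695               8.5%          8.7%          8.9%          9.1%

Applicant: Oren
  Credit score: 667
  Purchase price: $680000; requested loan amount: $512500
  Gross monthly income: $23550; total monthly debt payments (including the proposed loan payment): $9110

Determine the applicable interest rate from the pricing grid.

8.9%

Credit score 667 ≥ 659; Debt-to-income = 9,110/23,550 = 38.7% — meets 41% limit
Loan-to-value = 512,500/680,000 = 75.4% — pass (95% max)
Score 667 is in the 659–695 band; LTV 75.4% is in the 74.01–82% band → 8.9%.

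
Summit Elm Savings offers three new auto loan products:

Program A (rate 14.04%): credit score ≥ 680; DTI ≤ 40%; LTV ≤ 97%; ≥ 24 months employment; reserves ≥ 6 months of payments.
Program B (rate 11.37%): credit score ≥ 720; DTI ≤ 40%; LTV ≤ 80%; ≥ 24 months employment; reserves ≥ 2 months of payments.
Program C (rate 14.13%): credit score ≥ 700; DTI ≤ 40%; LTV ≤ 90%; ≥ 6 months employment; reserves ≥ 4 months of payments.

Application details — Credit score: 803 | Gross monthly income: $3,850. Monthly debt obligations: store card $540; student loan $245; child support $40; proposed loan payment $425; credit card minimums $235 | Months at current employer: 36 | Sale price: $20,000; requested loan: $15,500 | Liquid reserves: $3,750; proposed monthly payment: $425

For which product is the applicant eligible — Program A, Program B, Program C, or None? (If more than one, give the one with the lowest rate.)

Total debts = (540 + 245 + 40 + 425 + 235) = 1,485; DTI = 1,485/3,850 = 38.6%.
LTV = 15,500/20,000 = 77.5%.
Reserves = 3,750/425 = 8.8 months.
Program A: score 803 ≥ 680; DTI 38.6% ≤ 40%; LTV 77.5% ≤ 97%; employment 36 ≥ 24 mo; reserves 8.8 ≥ 6 mo → qualifies.
Program B: score 803 ≥ 720; DTI 38.6% ≤ 40%; LTV 77.5% ≤ 80%; employment 36 ≥ 24 mo; reserves 8.8 ≥ 2 mo → qualifies.
Program C: score 803 ≥ 700; DTI 38.6% ≤ 40%; LTV 77.5% ≤ 90%; employment 36 ≥ 6 mo; reserves 8.8 ≥ 4 mo → qualifies.
Qualifying: Program A, Program B, Program C. Lowest rate is 11.37% → Program B.

Program B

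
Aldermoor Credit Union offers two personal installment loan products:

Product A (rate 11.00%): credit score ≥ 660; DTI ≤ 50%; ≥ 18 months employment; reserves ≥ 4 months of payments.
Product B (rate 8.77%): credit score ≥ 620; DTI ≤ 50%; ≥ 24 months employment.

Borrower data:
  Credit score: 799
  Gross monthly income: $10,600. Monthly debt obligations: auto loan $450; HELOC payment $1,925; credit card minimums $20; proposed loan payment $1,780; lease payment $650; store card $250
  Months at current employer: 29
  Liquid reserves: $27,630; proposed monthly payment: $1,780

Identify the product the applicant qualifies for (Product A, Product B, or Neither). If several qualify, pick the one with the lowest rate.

Total debts = (450 + 1,925 + 20 + 1,780 + 650 + 250) = 5,075; DTI = 5,075/10,600 = 47.9%.
Reserves = 27,630/1,780 = 15.5 months.
Product A: score 799 ≥ 660; DTI 47.9% ≤ 50%; employment 29 ≥ 18 mo; reserves 15.5 ≥ 4 mo → qualifies.
Product B: score 799 ≥ 620; DTI 47.9% ≤ 50%; employment 29 ≥ 24 mo → qualifies.
Qualifying: Product A, Product B. Lowest rate is 8.77% → Product B.

Product B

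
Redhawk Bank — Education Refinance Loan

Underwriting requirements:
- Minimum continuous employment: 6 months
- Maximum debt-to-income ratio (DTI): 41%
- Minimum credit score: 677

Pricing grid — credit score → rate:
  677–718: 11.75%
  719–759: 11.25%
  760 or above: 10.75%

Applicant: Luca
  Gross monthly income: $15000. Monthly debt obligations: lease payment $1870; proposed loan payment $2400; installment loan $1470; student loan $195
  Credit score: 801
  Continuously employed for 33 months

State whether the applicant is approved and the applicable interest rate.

Approved at 10.75%

Credit score 801 ≥ 677 (meets minimum)
Employment 33 ≥ 6 months
Total monthly debts = (1,870 + 2,400 + 1,470 + 195) = 5,935. DTI: 5,935 ÷ 15,000 = 39.6%, within the 41% cap
All requirements met. Score 801 falls in the 760 or above tier → 10.75%.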